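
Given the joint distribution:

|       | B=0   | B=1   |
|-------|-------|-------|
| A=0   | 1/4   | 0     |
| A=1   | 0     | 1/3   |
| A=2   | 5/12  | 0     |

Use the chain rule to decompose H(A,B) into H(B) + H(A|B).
By the chain rule: H(A,B) = H(B) + H(A|B)

Marginal P(B) (column sums):
  P(B=0) = 1/4 + 0 + 5/12 = 2/3
  P(B=1) = 0 + 1/3 + 0 = 1/3
H(B) = -[(2/3)·log₂(2/3) + (1/3)·log₂(1/3)]
  = 0.3900 + 0.5283
  = 0.9183 bits
H(A|B) = -Σ P(A,B)·log₂ P(A|B), where P(A|B) = P(A,B) / P(B)
  (cells with P(A,B) = 0 contribute 0)
  (A=0,B=0): P(A|B) = (1/4)/(2/3) = 3/8;  -(1/4)·log₂(3/8) = 0.3538
  (A=1,B=1): P(A|B) = (1/3)/(1/3) = 1;  -(1/3)·log₂(1) = 0.0000
  (A=2,B=0): P(A|B) = (5/12)/(2/3) = 5/8;  -(5/12)·log₂(5/8) = 0.2825
H(A|B) = 0.3538 + 0.0000 + 0.2825
  = 0.6363 bits

H(A,B) = H(B) + H(A|B) = 0.9183 + 0.6363 = 1.5546 bits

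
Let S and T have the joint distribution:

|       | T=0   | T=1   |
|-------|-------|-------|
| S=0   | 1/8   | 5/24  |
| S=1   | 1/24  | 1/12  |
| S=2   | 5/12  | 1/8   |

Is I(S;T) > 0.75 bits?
Marginal P(S) (row sums):
  P(S=0) = 1/8 + 5/24 = 1/3
  P(S=1) = 1/24 + 1/12 = 1/8
  P(S=2) = 5/12 + 1/8 = 13/24
Marginal P(T) (column sums):
  P(T=0) = 1/8 + 1/24 + 5/12 = 7/12
  P(T=1) = 5/24 + 1/12 + 1/8 = 5/12

H(S) = -[(1/3)·log₂(1/3) + (1/8)·log₂(1/8) + (13/24)·log₂(13/24)]
  = 0.5283 + 0.3750 + 0.4791
  = 1.3824 bits
H(T) = -[(7/12)·log₂(7/12) + (5/12)·log₂(5/12)]
  = 0.4536 + 0.5263
  = 0.9799 bits
H(S,T) = -[(1/8)·log₂(1/8) + (5/24)·log₂(5/24) + (1/24)·log₂(1/24) + (1/12)·log₂(1/12) + (5/12)·log₂(5/12) + (1/8)·log₂(1/8)]
  = 0.3750 + 0.4715 + 0.1910 + 0.2987 + 0.5263 + 0.3750
  = 2.2375 bits

I(S;T) = H(S) + H(T) - H(S,T)
  = 1.3824 + 0.9799 - 2.2375
  = 0.1248 bits

No. I(S;T) = 0.1248 bits, which is ≤ 0.75 bits.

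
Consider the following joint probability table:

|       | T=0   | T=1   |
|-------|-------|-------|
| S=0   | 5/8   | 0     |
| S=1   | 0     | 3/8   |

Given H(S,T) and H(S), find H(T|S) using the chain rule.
From the chain rule: H(S,T) = H(S) + H(T|S)
Therefore: H(T|S) = H(S,T) - H(S)

H(S,T) = -[(5/8)·log₂(5/8) + (3/8)·log₂(3/8)]
  = 0.4238 + 0.5306
  = 0.9544 bits
Marginal P(S) (row sums):
  P(S=0) = 5/8 + 0 = 5/8
  P(S=1) = 0 + 3/8 = 3/8
H(S) = -[(5/8)·log₂(5/8) + (3/8)·log₂(3/8)]
  = 0.4238 + 0.5306
  = 0.9544 bits

H(T|S) = 0.9544 - 0.9544 = 0.0000 bits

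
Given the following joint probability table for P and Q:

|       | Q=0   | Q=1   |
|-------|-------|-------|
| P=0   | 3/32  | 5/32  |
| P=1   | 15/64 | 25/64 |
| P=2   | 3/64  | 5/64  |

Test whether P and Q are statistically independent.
Marginal P(P) (row sums):
  P(P=0) = 3/32 + 5/32 = 1/4
  P(P=1) = 15/64 + 25/64 = 5/8
  P(P=2) = 3/64 + 5/64 = 1/8
Marginal P(Q) (column sums):
  P(Q=0) = 3/32 + 15/64 + 3/64 = 3/8
  P(Q=1) = 5/32 + 25/64 + 5/64 = 5/8

P and Q are independent iff P(P=i,Q=j) = P(P=i)·P(Q=j) for every cell.
  P(P=0)·P(Q=0) = 1/4 × 3/8 = 3/32 = P(P=0,Q=0) ✓
  P(P=0)·P(Q=1) = 1/4 × 5/8 = 5/32 = P(P=0,Q=1) ✓
  P(P=1)·P(Q=0) = 5/8 × 3/8 = 15/64 = P(P=1,Q=0) ✓
  P(P=1)·P(Q=1) = 5/8 × 5/8 = 25/64 = P(P=1,Q=1) ✓
  P(P=2)·P(Q=0) = 1/8 × 3/8 = 3/64 = P(P=2,Q=0) ✓
  P(P=2)·P(Q=1) = 1/8 × 5/8 = 5/64 = P(P=2,Q=1) ✓

Yes, P and Q are independent: every cell factors, so I(P;Q) = 0 bits.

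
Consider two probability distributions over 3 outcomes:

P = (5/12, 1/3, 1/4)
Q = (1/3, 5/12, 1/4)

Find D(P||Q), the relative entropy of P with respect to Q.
D(P||Q) = Σ P(i) log₂(P(i)/Q(i))
  i=0: (5/12) × log₂((5/12)/(1/3)) = (5/12) × log₂(5/4) = 0.1341
  i=1: (1/3) × log₂((1/3)/(5/12)) = (1/3) × log₂(4/5) = -0.1073
  i=2: (1/4) × log₂((1/4)/(1/4)) = (1/4) × log₂(1) = 0.0000
D(P||Q) = 0.1341 - 0.1073 + 0.0000
  = 0.0268 bits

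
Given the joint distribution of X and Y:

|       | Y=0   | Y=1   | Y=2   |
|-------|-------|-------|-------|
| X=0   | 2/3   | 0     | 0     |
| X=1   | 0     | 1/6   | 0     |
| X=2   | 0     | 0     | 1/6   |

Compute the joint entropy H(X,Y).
H(X,Y) = -Σ P(X,Y) log₂ P(X,Y), summed over the non-zero cells:
H(X,Y) = -[(2/3)·log₂(2/3) + (1/6)·log₂(1/6) + (1/6)·log₂(1/6)]
  = 0.3900 + 0.4308 + 0.4308
  = 1.2516 bits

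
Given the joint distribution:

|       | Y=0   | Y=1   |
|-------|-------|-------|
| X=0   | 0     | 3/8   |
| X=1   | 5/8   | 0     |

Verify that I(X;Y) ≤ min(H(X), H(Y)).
Marginal P(X) (row sums):
  P(X=0) = 0 + 3/8 = 3/8
  P(X=1) = 5/8 + 0 = 5/8
Marginal P(Y) (column sums):
  P(Y=0) = 0 + 5/8 = 5/8
  P(Y=1) = 3/8 + 0 = 3/8

H(X) = -[(3/8)·log₂(3/8) + (5/8)·log₂(5/8)]
  = 0.5306 + 0.4238
  = 0.9544 bits
H(Y) = -[(5/8)·log₂(5/8) + (3/8)·log₂(3/8)]
  = 0.4238 + 0.5306
  = 0.9544 bits
H(X,Y) = -[(3/8)·log₂(3/8) + (5/8)·log₂(5/8)]
  = 0.5306 + 0.4238
  = 0.9544 bits

I(X;Y) = H(X) + H(Y) - H(X,Y)
  = 0.9544 + 0.9544 - 0.9544
  = 0.9544 bits

min(H(X), H(Y)) = min(0.9544, 0.9544) = 0.9544 bits
Since 0.9544 ≤ 0.9544, the bound is satisfied ✓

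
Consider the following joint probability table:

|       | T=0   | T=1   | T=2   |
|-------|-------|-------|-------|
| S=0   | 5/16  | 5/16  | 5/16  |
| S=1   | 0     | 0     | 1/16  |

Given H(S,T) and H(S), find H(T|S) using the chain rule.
From the chain rule: H(S,T) = H(S) + H(T|S)
Therefore: H(T|S) = H(S,T) - H(S)

H(S,T) = -[(5/16)·log₂(5/16) + (5/16)·log₂(5/16) + (5/16)·log₂(5/16) + (1/16)·log₂(1/16)]
  = 0.5244 + 0.5244 + 0.5244 + 0.2500
  = 1.8232 bits
Marginal P(S) (row sums):
  P(S=0) = 5/16 + 5/16 + 5/16 = 15/16
  P(S=1) = 0 + 0 + 1/16 = 1/16
H(S) = -[(15/16)·log₂(15/16) + (1/16)·log₂(1/16)]
  = 0.0873 + 0.2500
  = 0.3373 bits

H(T|S) = 1.8232 - 0.3373 = 1.4859 bits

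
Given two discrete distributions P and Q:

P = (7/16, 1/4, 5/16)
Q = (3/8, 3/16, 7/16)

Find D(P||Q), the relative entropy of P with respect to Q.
D(P||Q) = Σ P(i) log₂(P(i)/Q(i))
  i=0: (7/16) × log₂((7/16)/(3/8)) = (7/16) × log₂(7/6) = 0.0973
  i=1: (1/4) × log₂((1/4)/(3/16)) = (1/4) × log₂(4/3) = 0.1038
  i=2: (5/16) × log₂((5/16)/(7/16)) = (5/16) × log₂(5/7) = -0.1517
D(P||Q) = 0.0973 + 0.1038 - 0.1517
  = 0.0494 bits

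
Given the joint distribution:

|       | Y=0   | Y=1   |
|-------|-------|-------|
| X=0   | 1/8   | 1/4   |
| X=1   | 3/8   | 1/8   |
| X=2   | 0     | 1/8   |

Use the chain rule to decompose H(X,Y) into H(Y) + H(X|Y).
By the chain rule: H(X,Y) = H(Y) + H(X|Y)

Marginal P(Y) (column sums):
  P(Y=0) = 1/8 + 3/8 + 0 = 1/2
  P(Y=1) = 1/4 + 1/8 + 1/8 = 1/2
H(Y) = -[(1/2)·log₂(1/2) + (1/2)·log₂(1/2)]
  = 0.5000 + 0.5000
  = 1.0000 bits
H(X|Y) = -Σ P(X,Y)·log₂ P(X|Y), where P(X|Y) = P(X,Y) / P(Y)
  (cells with P(X,Y) = 0 contribute 0)
  (X=0,Y=0): P(X|Y) = (1/8)/(1/2) = 1/4;  -(1/8)·log₂(1/4) = 0.2500
  (X=0,Y=1): P(X|Y) = (1/4)/(1/2) = 1/2;  -(1/4)·log₂(1/2) = 0.2500
  (X=1,Y=0): P(X|Y) = (3/8)/(1/2) = 3/4;  -(3/8)·log₂(3/4) = 0.1556
  (X=1,Y=1): P(X|Y) = (1/8)/(1/2) = 1/4;  -(1/8)·log₂(1/4) = 0.2500
  (X=2,Y=1): P(X|Y) = (1/8)/(1/2) = 1/4;  -(1/8)·log₂(1/4) = 0.2500
H(X|Y) = 0.2500 + 0.2500 + 0.1556 + 0.2500 + 0.2500
  = 1.1556 bits

H(X,Y) = H(Y) + H(X|Y) = 1.0000 + 1.1556 = 2.1556 bits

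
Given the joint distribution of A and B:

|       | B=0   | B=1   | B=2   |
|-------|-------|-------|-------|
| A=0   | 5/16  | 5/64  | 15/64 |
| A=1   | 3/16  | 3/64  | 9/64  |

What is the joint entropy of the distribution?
H(A,B) = -Σ P(A,B) log₂ P(A,B), summed over the non-zero cells:
H(A,B) = -[(5/16)·log₂(5/16) + (5/64)·log₂(5/64) + (15/64)·log₂(15/64) + (3/16)·log₂(3/16) + (3/64)·log₂(3/64) + (9/64)·log₂(9/64)]
  = 0.5244 + 0.2873 + 0.4906 + 0.4528 + 0.2070 + 0.3980
  = 2.3601 bits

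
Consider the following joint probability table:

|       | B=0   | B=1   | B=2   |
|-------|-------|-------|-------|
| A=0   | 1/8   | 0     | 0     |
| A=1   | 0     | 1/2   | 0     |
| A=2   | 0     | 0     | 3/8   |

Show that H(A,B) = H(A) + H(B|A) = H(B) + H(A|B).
Marginal P(A) (row sums):
  P(A=0) = 1/8 + 0 + 0 = 1/8
  P(A=1) = 0 + 1/2 + 0 = 1/2
  P(A=2) = 0 + 0 + 3/8 = 3/8
Marginal P(B) (column sums):
  P(B=0) = 1/8 + 0 + 0 = 1/8
  P(B=1) = 0 + 1/2 + 0 = 1/2
  P(B=2) = 0 + 0 + 3/8 = 3/8

Decomposition 1: H(A) + H(B|A)
H(A) = -[(1/8)·log₂(1/8) + (1/2)·log₂(1/2) + (3/8)·log₂(3/8)]
  = 0.3750 + 0.5000 + 0.5306
  = 1.4056 bits
H(B|A) = -Σ P(A,B)·log₂ P(B|A), where P(B|A) = P(A,B) / P(A)
  (cells with P(A,B) = 0 contribute 0)
  (A=0,B=0): P(B|A) = (1/8)/(1/8) = 1;  -(1/8)·log₂(1) = 0.0000
  (A=1,B=1): P(B|A) = (1/2)/(1/2) = 1;  -(1/2)·log₂(1) = 0.0000
  (A=2,B=2): P(B|A) = (3/8)/(3/8) = 1;  -(3/8)·log₂(1) = 0.0000
H(B|A) = 0.0000 + 0.0000 + 0.0000
  = 0.0000 bits
H(A) + H(B|A) = 1.4056 + 0.0000 = 1.4056 bits

Decomposition 2: H(B) + H(A|B)
H(B) = -[(1/8)·log₂(1/8) + (1/2)·log₂(1/2) + (3/8)·log₂(3/8)]
  = 0.3750 + 0.5000 + 0.5306
  = 1.4056 bits
H(A|B) = -Σ P(A,B)·log₂ P(A|B), where P(A|B) = P(A,B) / P(B)
  (cells with P(A,B) = 0 contribute 0)
  (A=0,B=0): P(A|B) = (1/8)/(1/8) = 1;  -(1/8)·log₂(1) = 0.0000
  (A=1,B=1): P(A|B) = (1/2)/(1/2) = 1;  -(1/2)·log₂(1) = 0.0000
  (A=2,B=2): P(A|B) = (3/8)/(3/8) = 1;  -(3/8)·log₂(1) = 0.0000
H(A|B) = 0.0000 + 0.0000 + 0.0000
  = 0.0000 bits
H(B) + H(A|B) = 1.4056 + 0.0000 = 1.4056 bits

Direct computation of the joint entropy:
H(A,B) = -[(1/8)·log₂(1/8) + (1/2)·log₂(1/2) + (3/8)·log₂(3/8)]
  = 0.3750 + 0.5000 + 0.5306
  = 1.4056 bits

All three agree: H(A,B) = 1.4056 bits ✓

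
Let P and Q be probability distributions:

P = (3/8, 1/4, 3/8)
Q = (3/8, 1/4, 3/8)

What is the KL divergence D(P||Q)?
D(P||Q) = Σ P(i) log₂(P(i)/Q(i))
  i=0: (3/8) × log₂((3/8)/(3/8)) = (3/8) × log₂(1) = 0.0000
  i=1: (1/4) × log₂((1/4)/(1/4)) = (1/4) × log₂(1) = 0.0000
  i=2: (3/8) × log₂((3/8)/(3/8)) = (3/8) × log₂(1) = 0.0000
D(P||Q) = 0.0000 + 0.0000 + 0.0000
  = 0.0000 bits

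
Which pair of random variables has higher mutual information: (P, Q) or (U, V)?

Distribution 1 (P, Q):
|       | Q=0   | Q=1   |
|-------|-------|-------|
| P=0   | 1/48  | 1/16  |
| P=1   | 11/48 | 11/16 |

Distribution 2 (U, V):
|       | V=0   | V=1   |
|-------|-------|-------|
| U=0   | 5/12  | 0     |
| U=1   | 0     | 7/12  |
Distribution 1 (P, Q):
Marginal P(P) (row sums):
  P(P=0) = 1/48 + 1/16 = 1/12
  P(P=1) = 11/48 + 11/16 = 11/12
Marginal P(Q) (column sums):
  P(Q=0) = 1/48 + 11/48 = 1/4
  P(Q=1) = 1/16 + 11/16 = 3/4

H(P) = -[(1/12)·log₂(1/12) + (11/12)·log₂(11/12)]
  = 0.2987 + 0.1151
  = 0.4138 bits
H(Q) = -[(1/4)·log₂(1/4) + (3/4)·log₂(3/4)]
  = 0.5000 + 0.3113
  = 0.8113 bits
H(P,Q) = -[(1/48)·log₂(1/48) + (1/16)·log₂(1/16) + (11/48)·log₂(11/48) + (11/16)·log₂(11/16)]
  = 0.1164 + 0.2500 + 0.4871 + 0.3716
  = 1.2251 bits

I(P;Q) = H(P) + H(Q) - H(P,Q)
  = 0.4138 + 0.8113 - 1.2251
  = 0.0000 bits

Distribution 2 (U, V):
Marginal P(U) (row sums):
  P(U=0) = 5/12 + 0 = 5/12
  P(U=1) = 0 + 7/12 = 7/12
Marginal P(V) (column sums):
  P(V=0) = 5/12 + 0 = 5/12
  P(V=1) = 0 + 7/12 = 7/12

H(U) = -[(5/12)·log₂(5/12) + (7/12)·log₂(7/12)]
  = 0.5263 + 0.4536
  = 0.9799 bits
H(V) = -[(5/12)·log₂(5/12) + (7/12)·log₂(7/12)]
  = 0.5263 + 0.4536
  = 0.9799 bits
H(U,V) = -[(5/12)·log₂(5/12) + (7/12)·log₂(7/12)]
  = 0.5263 + 0.4536
  = 0.9799 bits

I(U;V) = H(U) + H(V) - H(U,V)
  = 0.9799 + 0.9799 - 0.9799
  = 0.9799 bits

I(U;V) = 0.9799 bits > I(P;Q) = 0.0000 bits, so (U, V) has the higher mutual information (stronger dependence).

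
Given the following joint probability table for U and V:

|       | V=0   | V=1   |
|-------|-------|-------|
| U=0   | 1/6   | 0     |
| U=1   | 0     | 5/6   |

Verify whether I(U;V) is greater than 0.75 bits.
Marginal P(U) (row sums):
  P(U=0) = 1/6 + 0 = 1/6
  P(U=1) = 0 + 5/6 = 5/6
Marginal P(V) (column sums):
  P(V=0) = 1/6 + 0 = 1/6
  P(V=1) = 0 + 5/6 = 5/6

H(U) = -[(1/6)·log₂(1/6) + (5/6)·log₂(5/6)]
  = 0.4308 + 0.2192
  = 0.6500 bits
H(V) = -[(1/6)·log₂(1/6) + (5/6)·log₂(5/6)]
  = 0.4308 + 0.2192
  = 0.6500 bits
H(U,V) = -[(1/6)·log₂(1/6) + (5/6)·log₂(5/6)]
  = 0.4308 + 0.2192
  = 0.6500 bits

I(U;V) = H(U) + H(V) - H(U,V)
  = 0.6500 + 0.6500 - 0.6500
  = 0.6500 bits

No. I(U;V) = 0.6500 bits, which is ≤ 0.75 bits.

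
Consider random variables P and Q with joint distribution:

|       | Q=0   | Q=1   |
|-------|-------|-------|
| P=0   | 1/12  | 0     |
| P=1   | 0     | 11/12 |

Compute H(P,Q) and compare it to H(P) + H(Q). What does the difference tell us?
Marginal P(P) (row sums):
  P(P=0) = 1/12 + 0 = 1/12
  P(P=1) = 0 + 11/12 = 11/12
Marginal P(Q) (column sums):
  P(Q=0) = 1/12 + 0 = 1/12
  P(Q=1) = 0 + 11/12 = 11/12

H(P,Q) = -[(1/12)·log₂(1/12) + (11/12)·log₂(11/12)]
  = 0.2987 + 0.1151
  = 0.4138 bits
H(P) = -[(1/12)·log₂(1/12) + (11/12)·log₂(11/12)]
  = 0.2987 + 0.1151
  = 0.4138 bits
H(Q) = -[(1/12)·log₂(1/12) + (11/12)·log₂(11/12)]
  = 0.2987 + 0.1151
  = 0.4138 bits

H(P) + H(Q) = 0.4138 + 0.4138 = 0.8276 bits
Difference: H(P) + H(Q) - H(P,Q) = 0.8276 - 0.4138 = 0.4138 bits = I(P;Q)

The difference is the mutual information; it is positive here, so P and Q are dependent (knowing one reduces uncertainty about the other by 0.4138 bits).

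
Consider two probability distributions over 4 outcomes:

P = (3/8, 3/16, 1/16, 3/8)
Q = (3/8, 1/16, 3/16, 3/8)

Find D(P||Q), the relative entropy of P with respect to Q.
D(P||Q) = Σ P(i) log₂(P(i)/Q(i))
  i=0: (3/8) × log₂((3/8)/(3/8)) = (3/8) × log₂(1) = 0.0000
  i=1: (3/16) × log₂((3/16)/(1/16)) = (3/16) × log₂(3) = 0.2972
  i=2: (1/16) × log₂((1/16)/(3/16)) = (1/16) × log₂(1/3) = -0.0991
  i=3: (3/8) × log₂((3/8)/(3/8)) = (3/8) × log₂(1) = 0.0000
D(P||Q) = 0.0000 + 0.2972 - 0.0991 + 0.0000
  = 0.1981 bits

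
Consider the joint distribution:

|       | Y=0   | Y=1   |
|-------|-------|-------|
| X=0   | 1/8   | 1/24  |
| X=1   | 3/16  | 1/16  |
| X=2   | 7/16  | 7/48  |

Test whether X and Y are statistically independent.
Marginal P(X) (row sums):
  P(X=0) = 1/8 + 1/24 = 1/6
  P(X=1) = 3/16 + 1/16 = 1/4
  P(X=2) = 7/16 + 7/48 = 7/12
Marginal P(Y) (column sums):
  P(Y=0) = 1/8 + 3/16 + 7/16 = 3/4
  P(Y=1) = 1/24 + 1/16 + 7/48 = 1/4

X and Y are independent iff P(X=i,Y=j) = P(X=i)·P(Y=j) for every cell.
  P(X=0)·P(Y=0) = 1/6 × 3/4 = 1/8 = P(X=0,Y=0) ✓
  P(X=0)·P(Y=1) = 1/6 × 1/4 = 1/24 = P(X=0,Y=1) ✓
  P(X=1)·P(Y=0) = 1/4 × 3/4 = 3/16 = P(X=1,Y=0) ✓
  P(X=1)·P(Y=1) = 1/4 × 1/4 = 1/16 = P(X=1,Y=1) ✓
  P(X=2)·P(Y=0) = 7/12 × 3/4 = 7/16 = P(X=2,Y=0) ✓
  P(X=2)·P(Y=1) = 7/12 × 1/4 = 7/48 = P(X=2,Y=1) ✓

Yes, X and Y are independent: every cell factors, so I(X;Y) = 0 bits.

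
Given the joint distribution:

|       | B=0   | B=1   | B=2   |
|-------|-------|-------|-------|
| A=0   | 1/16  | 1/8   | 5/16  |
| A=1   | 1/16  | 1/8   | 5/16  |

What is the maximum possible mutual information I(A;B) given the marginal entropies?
The upper bound on mutual information is I(A;B) ≤ min(H(A), H(B)).

Marginal P(A) (row sums):
  P(A=0) = 1/16 + 1/8 + 5/16 = 1/2
  P(A=1) = 1/16 + 1/8 + 5/16 = 1/2
Marginal P(B) (column sums):
  P(B=0) = 1/16 + 1/16 = 1/8
  P(B=1) = 1/8 + 1/8 = 1/4
  P(B=2) = 5/16 + 5/16 = 5/8

H(A) = -[(1/2)·log₂(1/2) + (1/2)·log₂(1/2)]
  = 0.5000 + 0.5000
  = 1.0000 bits
H(B) = -[(1/8)·log₂(1/8) + (1/4)·log₂(1/4) + (5/8)·log₂(5/8)]
  = 0.3750 + 0.5000 + 0.4238
  = 1.2988 bits

Maximum possible I(A;B) = min(1.0000, 1.2988) = 1.0000 bits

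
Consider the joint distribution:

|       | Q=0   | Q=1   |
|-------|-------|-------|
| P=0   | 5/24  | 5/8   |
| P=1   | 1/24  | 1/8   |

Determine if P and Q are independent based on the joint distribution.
Marginal P(P) (row sums):
  P(P=0) = 5/24 + 5/8 = 5/6
  P(P=1) = 1/24 + 1/8 = 1/6
Marginal P(Q) (column sums):
  P(Q=0) = 5/24 + 1/24 = 1/4
  P(Q=1) = 5/8 + 1/8 = 3/4

P and Q are independent iff P(P=i,Q=j) = P(P=i)·P(Q=j) for every cell.
  P(P=0)·P(Q=0) = 5/6 × 1/4 = 5/24 = P(P=0,Q=0) ✓
  P(P=0)·P(Q=1) = 5/6 × 3/4 = 5/8 = P(P=0,Q=1) ✓
  P(P=1)·P(Q=0) = 1/6 × 1/4 = 1/24 = P(P=1,Q=0) ✓
  P(P=1)·P(Q=1) = 1/6 × 3/4 = 1/8 = P(P=1,Q=1) ✓

Yes, P and Q are independent: every cell factors, so I(P;Q) = 0 bits.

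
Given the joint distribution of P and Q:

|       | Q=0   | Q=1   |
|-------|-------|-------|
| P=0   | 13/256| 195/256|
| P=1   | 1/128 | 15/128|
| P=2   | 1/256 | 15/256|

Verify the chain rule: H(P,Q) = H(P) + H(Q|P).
Left side:
H(P,Q) = -[(13/256)·log₂(13/256) + (195/256)·log₂(195/256) + (1/128)·log₂(1/128) + (15/128)·log₂(15/128) + (1/256)·log₂(1/256) + (15/256)·log₂(15/256)]
  = 0.2183 + 0.2991 + 0.0547 + 0.3625 + 0.0313 + 0.2398
  = 1.2057 bits

Right side:
Marginal P(P) (row sums):
  P(P=0) = 13/256 + 195/256 = 13/16
  P(P=1) = 1/128 + 15/128 = 1/8
  P(P=2) = 1/256 + 15/256 = 1/16
H(P) = -[(13/16)·log₂(13/16) + (1/8)·log₂(1/8) + (1/16)·log₂(1/16)]
  = 0.2434 + 0.3750 + 0.2500
  = 0.8684 bits
H(Q|P) = -Σ P(P,Q)·log₂ P(Q|P), where P(Q|P) = P(P,Q) / P(P)
  (P=0,Q=0): P(Q|P) = (13/256)/(13/16) = 1/16;  -(13/256)·log₂(1/16) = 0.2031
  (P=0,Q=1): P(Q|P) = (195/256)/(13/16) = 15/16;  -(195/256)·log₂(15/16) = 0.0709
  (P=1,Q=0): P(Q|P) = (1/128)/(1/8) = 1/16;  -(1/128)·log₂(1/16) = 0.0313
  (P=1,Q=1): P(Q|P) = (15/128)/(1/8) = 15/16;  -(15/128)·log₂(15/16) = 0.0109
  (P=2,Q=0): P(Q|P) = (1/256)/(1/16) = 1/16;  -(1/256)·log₂(1/16) = 0.0156
  (P=2,Q=1): P(Q|P) = (15/256)/(1/16) = 15/16;  -(15/256)·log₂(15/16) = 0.0055
H(Q|P) = 0.2031 + 0.0709 + 0.0313 + 0.0109 + 0.0156 + 0.0055
  = 0.3373 bits
H(P) + H(Q|P) = 0.8684 + 0.3373 = 1.2057 bits

Both sides equal 1.2057 bits, so the chain rule holds ✓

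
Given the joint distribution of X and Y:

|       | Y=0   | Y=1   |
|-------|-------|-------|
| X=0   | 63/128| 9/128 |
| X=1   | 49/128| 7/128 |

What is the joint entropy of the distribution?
H(X,Y) = -Σ P(X,Y) log₂ P(X,Y), summed over the non-zero cells:
H(X,Y) = -[(63/128)·log₂(63/128) + (9/128)·log₂(9/128) + (49/128)·log₂(49/128) + (7/128)·log₂(7/128)]
  = 0.5034 + 0.2693 + 0.5303 + 0.2293
  = 1.5323 bits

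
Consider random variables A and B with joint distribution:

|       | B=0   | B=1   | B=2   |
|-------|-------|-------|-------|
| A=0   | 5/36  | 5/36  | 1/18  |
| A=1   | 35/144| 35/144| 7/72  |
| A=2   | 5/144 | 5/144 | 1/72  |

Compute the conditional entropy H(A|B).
Marginal P(B) (column sums):
  P(B=0) = 5/36 + 35/144 + 5/144 = 5/12
  P(B=1) = 5/36 + 35/144 + 5/144 = 5/12
  P(B=2) = 1/18 + 7/72 + 1/72 = 1/6

H(A|B) = -Σ P(A,B)·log₂ P(A|B), where P(A|B) = P(A,B) / P(B)
  (A=0,B=0): P(A|B) = (5/36)/(5/12) = 1/3;  -(5/36)·log₂(1/3) = 0.2201
  (A=0,B=1): P(A|B) = (5/36)/(5/12) = 1/3;  -(5/36)·log₂(1/3) = 0.2201
  (A=0,B=2): P(A|B) = (1/18)/(1/6) = 1/3;  -(1/18)·log₂(1/3) = 0.0881
  (A=1,B=0): P(A|B) = (35/144)/(5/12) = 7/12;  -(35/144)·log₂(7/12) = 0.1890
  (A=1,B=1): P(A|B) = (35/144)/(5/12) = 7/12;  -(35/144)·log₂(7/12) = 0.1890
  (A=1,B=2): P(A|B) = (7/72)/(1/6) = 7/12;  -(7/72)·log₂(7/12) = 0.0756
  (A=2,B=0): P(A|B) = (5/144)/(5/12) = 1/12;  -(5/144)·log₂(1/12) = 0.1245
  (A=2,B=1): P(A|B) = (5/144)/(5/12) = 1/12;  -(5/144)·log₂(1/12) = 0.1245
  (A=2,B=2): P(A|B) = (1/72)/(1/6) = 1/12;  -(1/72)·log₂(1/12) = 0.0498
H(A|B) = 0.2201 + 0.2201 + 0.0881 + 0.1890 + 0.1890 + 0.0756 + 0.1245 + 0.1245 + 0.0498
  = 1.2807 bits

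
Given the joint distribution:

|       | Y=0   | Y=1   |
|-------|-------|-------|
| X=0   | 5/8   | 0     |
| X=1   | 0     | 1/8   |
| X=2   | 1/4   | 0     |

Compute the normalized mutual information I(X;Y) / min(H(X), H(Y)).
Marginal P(X) (row sums):
  P(X=0) = 5/8 + 0 = 5/8
  P(X=1) = 0 + 1/8 = 1/8
  P(X=2) = 1/4 + 0 = 1/4
Marginal P(Y) (column sums):
  P(Y=0) = 5/8 + 0 + 1/4 = 7/8
  P(Y=1) = 0 + 1/8 + 0 = 1/8

H(X) = -[(5/8)·log₂(5/8) + (1/8)·log₂(1/8) + (1/4)·log₂(1/4)]
  = 0.4238 + 0.3750 + 0.5000
  = 1.2988 bits
H(Y) = -[(7/8)·log₂(7/8) + (1/8)·log₂(1/8)]
  = 0.1686 + 0.3750
  = 0.5436 bits
H(X,Y) = -[(5/8)·log₂(5/8) + (1/8)·log₂(1/8) + (1/4)·log₂(1/4)]
  = 0.4238 + 0.3750 + 0.5000
  = 1.2988 bits

I(X;Y) = H(X) + H(Y) - H(X,Y)
  = 1.2988 + 0.5436 - 1.2988
  = 0.5436 bits

min(H(X), H(Y)) = min(1.2988, 0.5436) = 0.5436 bits
Normalized MI = 0.5436 / 0.5436 = 1.0000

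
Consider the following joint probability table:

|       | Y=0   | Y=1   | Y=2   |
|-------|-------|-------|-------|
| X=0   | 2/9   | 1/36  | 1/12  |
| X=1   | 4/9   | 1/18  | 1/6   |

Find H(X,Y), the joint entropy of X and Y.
H(X,Y) = -Σ P(X,Y) log₂ P(X,Y), summed over the non-zero cells:
H(X,Y) = -[(2/9)·log₂(2/9) + (1/36)·log₂(1/36) + (1/12)·log₂(1/12) + (4/9)·log₂(4/9) + (1/18)·log₂(1/18) + (1/6)·log₂(1/6)]
  = 0.4822 + 0.1436 + 0.2987 + 0.5200 + 0.2317 + 0.4308
  = 2.1070 bits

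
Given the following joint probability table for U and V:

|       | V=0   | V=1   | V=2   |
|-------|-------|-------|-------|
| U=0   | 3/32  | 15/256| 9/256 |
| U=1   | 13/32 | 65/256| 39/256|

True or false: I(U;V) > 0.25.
Marginal P(U) (row sums):
  P(U=0) = 3/32 + 15/256 + 9/256 = 3/16
  P(U=1) = 13/32 + 65/256 + 39/256 = 13/16
Marginal P(V) (column sums):
  P(V=0) = 3/32 + 13/32 = 1/2
  P(V=1) = 15/256 + 65/256 = 5/16
  P(V=2) = 9/256 + 39/256 = 3/16

H(U) = -[(3/16)·log₂(3/16) + (13/16)·log₂(13/16)]
  = 0.4528 + 0.2434
  = 0.6962 bits
H(V) = -[(1/2)·log₂(1/2) + (5/16)·log₂(5/16) + (3/16)·log₂(3/16)]
  = 0.5000 + 0.5244 + 0.4528
  = 1.4772 bits
H(U,V) = -[(3/32)·log₂(3/32) + (15/256)·log₂(15/256) + (9/256)·log₂(9/256) + (13/32)·log₂(13/32) + (65/256)·log₂(65/256) + (39/256)·log₂(39/256)]
  = 0.3202 + 0.2398 + 0.1698 + 0.5279 + 0.5021 + 0.4136
  = 2.1734 bits

I(U;V) = H(U) + H(V) - H(U,V)
  = 0.6962 + 1.4772 - 2.1734
  = 0.0000 bits

False. I(U;V) = 0.0000 bits, which is ≤ 0.25 bits.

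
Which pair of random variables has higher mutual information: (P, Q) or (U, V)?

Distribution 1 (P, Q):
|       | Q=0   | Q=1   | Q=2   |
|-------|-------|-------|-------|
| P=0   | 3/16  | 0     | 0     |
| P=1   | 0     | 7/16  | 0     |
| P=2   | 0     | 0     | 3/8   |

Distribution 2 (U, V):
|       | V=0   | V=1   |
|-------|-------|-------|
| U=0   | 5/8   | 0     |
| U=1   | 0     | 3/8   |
Distribution 1 (P, Q):
Marginal P(P) (row sums):
  P(P=0) = 3/16 + 0 + 0 = 3/16
  P(P=1) = 0 + 7/16 + 0 = 7/16
  P(P=2) = 0 + 0 + 3/8 = 3/8
Marginal P(Q) (column sums):
  P(Q=0) = 3/16 + 0 + 0 = 3/16
  P(Q=1) = 0 + 7/16 + 0 = 7/16
  P(Q=2) = 0 + 0 + 3/8 = 3/8

H(P) = -[(3/16)·log₂(3/16) + (7/16)·log₂(7/16) + (3/8)·log₂(3/8)]
  = 0.4528 + 0.5218 + 0.5306
  = 1.5052 bits
H(Q) = -[(3/16)·log₂(3/16) + (7/16)·log₂(7/16) + (3/8)·log₂(3/8)]
  = 0.4528 + 0.5218 + 0.5306
  = 1.5052 bits
H(P,Q) = -[(3/16)·log₂(3/16) + (7/16)·log₂(7/16) + (3/8)·log₂(3/8)]
  = 0.4528 + 0.5218 + 0.5306
  = 1.5052 bits

I(P;Q) = H(P) + H(Q) - H(P,Q)
  = 1.5052 + 1.5052 - 1.5052
  = 1.5052 bits

Distribution 2 (U, V):
Marginal P(U) (row sums):
  P(U=0) = 5/8 + 0 = 5/8
  P(U=1) = 0 + 3/8 = 3/8
Marginal P(V) (column sums):
  P(V=0) = 5/8 + 0 = 5/8
  P(V=1) = 0 + 3/8 = 3/8

H(U) = -[(5/8)·log₂(5/8) + (3/8)·log₂(3/8)]
  = 0.4238 + 0.5306
  = 0.9544 bits
H(V) = -[(5/8)·log₂(5/8) + (3/8)·log₂(3/8)]
  = 0.4238 + 0.5306
  = 0.9544 bits
H(U,V) = -[(5/8)·log₂(5/8) + (3/8)·log₂(3/8)]
  = 0.4238 + 0.5306
  = 0.9544 bits

I(U;V) = H(U) + H(V) - H(U,V)
  = 0.9544 + 0.9544 - 0.9544
  = 0.9544 bits

I(P;Q) = 1.5052 bits > I(U;V) = 0.9544 bits, so (P, Q) has the higher mutual information (stronger dependence).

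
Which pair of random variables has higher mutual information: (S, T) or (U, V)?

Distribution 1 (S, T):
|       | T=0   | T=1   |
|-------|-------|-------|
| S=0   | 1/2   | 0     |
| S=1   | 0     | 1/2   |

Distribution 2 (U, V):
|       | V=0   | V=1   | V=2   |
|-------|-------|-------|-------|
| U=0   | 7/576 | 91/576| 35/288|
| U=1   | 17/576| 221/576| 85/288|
Distribution 1 (S, T):
Marginal P(S) (row sums):
  P(S=0) = 1/2 + 0 = 1/2
  P(S=1) = 0 + 1/2 = 1/2
Marginal P(T) (column sums):
  P(T=0) = 1/2 + 0 = 1/2
  P(T=1) = 0 + 1/2 = 1/2

H(S) = -[(1/2)·log₂(1/2) + (1/2)·log₂(1/2)]
  = 0.5000 + 0.5000
  = 1.0000 bits
H(T) = -[(1/2)·log₂(1/2) + (1/2)·log₂(1/2)]
  = 0.5000 + 0.5000
  = 1.0000 bits
H(S,T) = -[(1/2)·log₂(1/2) + (1/2)·log₂(1/2)]
  = 0.5000 + 0.5000
  = 1.0000 bits

I(S;T) = H(S) + H(T) - H(S,T)
  = 1.0000 + 1.0000 - 1.0000
  = 1.0000 bits

Distribution 2 (U, V):
Marginal P(U) (row sums):
  P(U=0) = 7/576 + 91/576 + 35/288 = 7/24
  P(U=1) = 17/576 + 221/576 + 85/288 = 17/24
Marginal P(V) (column sums):
  P(V=0) = 7/576 + 17/576 = 1/24
  P(V=1) = 91/576 + 221/576 = 13/24
  P(V=2) = 35/288 + 85/288 = 5/12

H(U) = -[(7/24)·log₂(7/24) + (17/24)·log₂(17/24)]
  = 0.5185 + 0.3524
  = 0.8709 bits
H(V) = -[(1/24)·log₂(1/24) + (13/24)·log₂(13/24) + (5/12)·log₂(5/12)]
  = 0.1910 + 0.4791 + 0.5263
  = 1.1964 bits
H(U,V) = -[(7/576)·log₂(7/576) + (91/576)·log₂(91/576) + (35/288)·log₂(35/288) + (17/576)·log₂(17/576) + (221/576)·log₂(221/576) + (85/288)·log₂(85/288)]
  = 0.0773 + 0.4206 + 0.3695 + 0.1500 + 0.5303 + 0.5196
  = 2.0673 bits

I(U;V) = H(U) + H(V) - H(U,V)
  = 0.8709 + 1.1964 - 2.0673
  = 0.0000 bits

I(S;T) = 1.0000 bits > I(U;V) = 0.0000 bits, so (S, T) has the higher mutual information (stronger dependence).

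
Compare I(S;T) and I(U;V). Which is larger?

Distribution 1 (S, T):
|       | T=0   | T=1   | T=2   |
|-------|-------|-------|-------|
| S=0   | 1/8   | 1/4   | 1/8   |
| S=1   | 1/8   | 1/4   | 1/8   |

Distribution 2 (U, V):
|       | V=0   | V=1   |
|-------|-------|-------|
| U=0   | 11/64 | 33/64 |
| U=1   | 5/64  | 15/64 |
Distribution 1 (S, T):
Marginal P(S) (row sums):
  P(S=0) = 1/8 + 1/4 + 1/8 = 1/2
  P(S=1) = 1/8 + 1/4 + 1/8 = 1/2
Marginal P(T) (column sums):
  P(T=0) = 1/8 + 1/8 = 1/4
  P(T=1) = 1/4 + 1/4 = 1/2
  P(T=2) = 1/8 + 1/8 = 1/4

H(S) = -[(1/2)·log₂(1/2) + (1/2)·log₂(1/2)]
  = 0.5000 + 0.5000
  = 1.0000 bits
H(T) = -[(1/4)·log₂(1/4) + (1/2)·log₂(1/2) + (1/4)·log₂(1/4)]
  = 0.5000 + 0.5000 + 0.5000
  = 1.5000 bits
H(S,T) = -[(1/8)·log₂(1/8) + (1/4)·log₂(1/4) + (1/8)·log₂(1/8) + (1/8)·log₂(1/8) + (1/4)·log₂(1/4) + (1/8)·log₂(1/8)]
  = 0.3750 + 0.5000 + 0.3750 + 0.3750 + 0.5000 + 0.3750
  = 2.5000 bits

I(S;T) = H(S) + H(T) - H(S,T)
  = 1.0000 + 1.5000 - 2.5000
  = 0.0000 bits

Distribution 2 (U, V):
Marginal P(U) (row sums):
  P(U=0) = 11/64 + 33/64 = 11/16
  P(U=1) = 5/64 + 15/64 = 5/16
Marginal P(V) (column sums):
  P(V=0) = 11/64 + 5/64 = 1/4
  P(V=1) = 33/64 + 15/64 = 3/4

H(U) = -[(11/16)·log₂(11/16) + (5/16)·log₂(5/16)]
  = 0.3716 + 0.5244
  = 0.8960 bits
H(V) = -[(1/4)·log₂(1/4) + (3/4)·log₂(3/4)]
  = 0.5000 + 0.3113
  = 0.8113 bits
H(U,V) = -[(11/64)·log₂(11/64) + (33/64)·log₂(33/64) + (5/64)·log₂(5/64) + (15/64)·log₂(15/64)]
  = 0.4367 + 0.4927 + 0.2873 + 0.4906
  = 1.7073 bits

I(U;V) = H(U) + H(V) - H(U,V)
  = 0.8960 + 0.8113 - 1.7073
  = 0.0000 bits

Both joint tables factor as the product of their marginals, so I(S;T) = I(U;V) = 0 bits: neither is larger (both pairs are independent).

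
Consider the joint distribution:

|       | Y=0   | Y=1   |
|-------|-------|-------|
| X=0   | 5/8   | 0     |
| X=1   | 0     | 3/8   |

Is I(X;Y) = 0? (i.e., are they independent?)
Marginal P(X) (row sums):
  P(X=0) = 5/8 + 0 = 5/8
  P(X=1) = 0 + 3/8 = 3/8
Marginal P(Y) (column sums):
  P(Y=0) = 5/8 + 0 = 5/8
  P(Y=1) = 0 + 3/8 = 3/8

X and Y are independent iff P(X=i,Y=j) = P(X=i)·P(Y=j) for every cell.
  P(X=0)·P(Y=0) = 5/8 × 5/8 = 25/64, but P(X=0,Y=0) = 5/8 ✗

No, X and Y are not independent. Quantitatively, I(X;Y) > 0:

H(X) = -[(5/8)·log₂(5/8) + (3/8)·log₂(3/8)]
  = 0.4238 + 0.5306
  = 0.9544 bits
H(Y) = -[(5/8)·log₂(5/8) + (3/8)·log₂(3/8)]
  = 0.4238 + 0.5306
  = 0.9544 bits
H(X,Y) = -[(5/8)·log₂(5/8) + (3/8)·log₂(3/8)]
  = 0.4238 + 0.5306
  = 0.9544 bits
I(X;Y) = H(X) + H(Y) - H(X,Y) = 0.9544 + 0.9544 - 0.9544 = 0.9544 bits > 0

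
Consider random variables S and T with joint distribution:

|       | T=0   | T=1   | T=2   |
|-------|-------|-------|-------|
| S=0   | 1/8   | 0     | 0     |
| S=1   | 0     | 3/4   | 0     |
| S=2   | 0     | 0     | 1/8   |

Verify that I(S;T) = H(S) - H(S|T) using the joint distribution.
Left side, from I(S;T) = H(S) + H(T) - H(S,T):
Marginal P(S) (row sums):
  P(S=0) = 1/8 + 0 + 0 = 1/8
  P(S=1) = 0 + 3/4 + 0 = 3/4
  P(S=2) = 0 + 0 + 1/8 = 1/8
Marginal P(T) (column sums):
  P(T=0) = 1/8 + 0 + 0 = 1/8
  P(T=1) = 0 + 3/4 + 0 = 3/4
  P(T=2) = 0 + 0 + 1/8 = 1/8

H(S) = -[(1/8)·log₂(1/8) + (3/4)·log₂(3/4) + (1/8)·log₂(1/8)]
  = 0.3750 + 0.3113 + 0.3750
  = 1.0613 bits
H(T) = -[(1/8)·log₂(1/8) + (3/4)·log₂(3/4) + (1/8)·log₂(1/8)]
  = 0.3750 + 0.3113 + 0.3750
  = 1.0613 bits
H(S,T) = -[(1/8)·log₂(1/8) + (3/4)·log₂(3/4) + (1/8)·log₂(1/8)]
  = 0.3750 + 0.3113 + 0.3750
  = 1.0613 bits

I(S;T) = H(S) + H(T) - H(S,T)
  = 1.0613 + 1.0613 - 1.0613
  = 1.0613 bits

Right side, with H(S|T) computed directly from the conditional probabilities:
H(S|T) = -Σ P(S,T)·log₂ P(S|T), where P(S|T) = P(S,T) / P(T)
  (cells with P(S,T) = 0 contribute 0)
  (S=0,T=0): P(S|T) = (1/8)/(1/8) = 1;  -(1/8)·log₂(1) = 0.0000
  (S=1,T=1): P(S|T) = (3/4)/(3/4) = 1;  -(3/4)·log₂(1) = 0.0000
  (S=2,T=2): P(S|T) = (1/8)/(1/8) = 1;  -(1/8)·log₂(1) = 0.0000
H(S|T) = 0.0000 + 0.0000 + 0.0000
  = 0.0000 bits
H(S) - H(S|T) = 1.0613 - 0.0000 = 1.0613 bits

Both sides equal 1.0613 bits, so I(S;T) = H(S) - H(S|T) ✓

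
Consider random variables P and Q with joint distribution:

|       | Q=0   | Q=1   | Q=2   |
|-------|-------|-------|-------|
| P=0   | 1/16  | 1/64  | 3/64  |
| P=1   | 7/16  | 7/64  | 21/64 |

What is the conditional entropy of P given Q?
Marginal P(Q) (column sums):
  P(Q=0) = 1/16 + 7/16 = 1/2
  P(Q=1) = 1/64 + 7/64 = 1/8
  P(Q=2) = 3/64 + 21/64 = 3/8

H(P|Q) = -Σ P(P,Q)·log₂ P(P|Q), where P(P|Q) = P(P,Q) / P(Q)
  (P=0,Q=0): P(P|Q) = (1/16)/(1/2) = 1/8;  -(1/16)·log₂(1/8) = 0.1875
  (P=0,Q=1): P(P|Q) = (1/64)/(1/8) = 1/8;  -(1/64)·log₂(1/8) = 0.0469
  (P=0,Q=2): P(P|Q) = (3/64)/(3/8) = 1/8;  -(3/64)·log₂(1/8) = 0.1406
  (P=1,Q=0): P(P|Q) = (7/16)/(1/2) = 7/8;  -(7/16)·log₂(7/8) = 0.0843
  (P=1,Q=1): P(P|Q) = (7/64)/(1/8) = 7/8;  -(7/64)·log₂(7/8) = 0.0211
  (P=1,Q=2): P(P|Q) = (21/64)/(3/8) = 7/8;  -(21/64)·log₂(7/8) = 0.0632
H(P|Q) = 0.1875 + 0.0469 + 0.1406 + 0.0843 + 0.0211 + 0.0632
  = 0.5436 bits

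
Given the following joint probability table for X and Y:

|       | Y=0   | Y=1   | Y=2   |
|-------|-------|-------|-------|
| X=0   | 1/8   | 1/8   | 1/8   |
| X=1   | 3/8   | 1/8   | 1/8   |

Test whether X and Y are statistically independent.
Marginal P(X) (row sums):
  P(X=0) = 1/8 + 1/8 + 1/8 = 3/8
  P(X=1) = 3/8 + 1/8 + 1/8 = 5/8
Marginal P(Y) (column sums):
  P(Y=0) = 1/8 + 3/8 = 1/2
  P(Y=1) = 1/8 + 1/8 = 1/4
  P(Y=2) = 1/8 + 1/8 = 1/4

X and Y are independent iff P(X=i,Y=j) = P(X=i)·P(Y=j) for every cell.
  P(X=0)·P(Y=0) = 3/8 × 1/2 = 3/16, but P(X=0,Y=0) = 1/8 ✗

No, X and Y are not independent. Quantitatively, I(X;Y) > 0:

H(X) = -[(3/8)·log₂(3/8) + (5/8)·log₂(5/8)]
  = 0.5306 + 0.4238
  = 0.9544 bits
H(Y) = -[(1/2)·log₂(1/2) + (1/4)·log₂(1/4) + (1/4)·log₂(1/4)]
  = 0.5000 + 0.5000 + 0.5000
  = 1.5000 bits
H(X,Y) = -[(1/8)·log₂(1/8) + (1/8)·log₂(1/8) + (1/8)·log₂(1/8) + (3/8)·log₂(3/8) + (1/8)·log₂(1/8) + (1/8)·log₂(1/8)]
  = 0.3750 + 0.3750 + 0.3750 + 0.5306 + 0.3750 + 0.3750
  = 2.4056 bits
I(X;Y) = H(X) + H(Y) - H(X,Y) = 0.9544 + 1.5000 - 2.4056 = 0.0488 bits > 0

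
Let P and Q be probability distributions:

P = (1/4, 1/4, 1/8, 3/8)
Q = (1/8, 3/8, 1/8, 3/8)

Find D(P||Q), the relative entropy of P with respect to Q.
D(P||Q) = Σ P(i) log₂(P(i)/Q(i))
  i=0: (1/4) × log₂((1/4)/(1/8)) = (1/4) × log₂(2) = 0.2500
  i=1: (1/4) × log₂((1/4)/(3/8)) = (1/4) × log₂(2/3) = -0.1462
  i=2: (1/8) × log₂((1/8)/(1/8)) = (1/8) × log₂(1) = 0.0000
  i=3: (3/8) × log₂((3/8)/(3/8)) = (3/8) × log₂(1) = 0.0000
D(P||Q) = 0.2500 - 0.1462 + 0.0000 + 0.0000
  = 0.1038 bits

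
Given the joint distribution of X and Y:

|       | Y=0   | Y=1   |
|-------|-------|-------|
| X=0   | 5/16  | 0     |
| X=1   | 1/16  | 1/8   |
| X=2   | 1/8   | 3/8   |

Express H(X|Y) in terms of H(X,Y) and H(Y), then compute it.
H(X|Y) = H(X,Y) - H(Y)

Marginal P(Y) (column sums):
  P(Y=0) = 5/16 + 1/16 + 1/8 = 1/2
  P(Y=1) = 0 + 1/8 + 3/8 = 1/2

H(X,Y) = -[(5/16)·log₂(5/16) + (1/16)·log₂(1/16) + (1/8)·log₂(1/8) + (1/8)·log₂(1/8) + (3/8)·log₂(3/8)]
  = 0.5244 + 0.2500 + 0.3750 + 0.3750 + 0.5306
  = 2.0550 bits
H(Y) = -[(1/2)·log₂(1/2) + (1/2)·log₂(1/2)]
  = 0.5000 + 0.5000
  = 1.0000 bits

H(X|Y) = 2.0550 - 1.0000 = 1.0550 bits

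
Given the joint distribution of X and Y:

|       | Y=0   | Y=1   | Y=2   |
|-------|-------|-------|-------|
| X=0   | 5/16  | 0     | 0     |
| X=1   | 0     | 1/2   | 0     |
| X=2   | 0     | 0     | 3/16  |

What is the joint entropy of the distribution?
H(X,Y) = -Σ P(X,Y) log₂ P(X,Y), summed over the non-zero cells:
H(X,Y) = -[(5/16)·log₂(5/16) + (1/2)·log₂(1/2) + (3/16)·log₂(3/16)]
  = 0.5244 + 0.5000 + 0.4528
  = 1.4772 bits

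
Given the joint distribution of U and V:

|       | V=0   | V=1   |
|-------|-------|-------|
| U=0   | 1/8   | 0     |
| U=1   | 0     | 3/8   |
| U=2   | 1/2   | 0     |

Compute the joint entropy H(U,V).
H(U,V) = -Σ P(U,V) log₂ P(U,V), summed over the non-zero cells:
H(U,V) = -[(1/8)·log₂(1/8) + (3/8)·log₂(3/8) + (1/2)·log₂(1/2)]
  = 0.3750 + 0.5306 + 0.5000
  = 1.4056 bits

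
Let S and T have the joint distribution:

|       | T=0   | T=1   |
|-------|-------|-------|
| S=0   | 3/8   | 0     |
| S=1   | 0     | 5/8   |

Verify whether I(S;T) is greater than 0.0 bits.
Marginal P(S) (row sums):
  P(S=0) = 3/8 + 0 = 3/8
  P(S=1) = 0 + 5/8 = 5/8
Marginal P(T) (column sums):
  P(T=0) = 3/8 + 0 = 3/8
  P(T=1) = 0 + 5/8 = 5/8

H(S) = -[(3/8)·log₂(3/8) + (5/8)·log₂(5/8)]
  = 0.5306 + 0.4238
  = 0.9544 bits
H(T) = -[(3/8)·log₂(3/8) + (5/8)·log₂(5/8)]
  = 0.5306 + 0.4238
  = 0.9544 bits
H(S,T) = -[(3/8)·log₂(3/8) + (5/8)·log₂(5/8)]
  = 0.5306 + 0.4238
  = 0.9544 bits

I(S;T) = H(S) + H(T) - H(S,T)
  = 0.9544 + 0.9544 - 0.9544
  = 0.9544 bits

Yes. I(S;T) = 0.9544 bits, which is > 0.0 bits.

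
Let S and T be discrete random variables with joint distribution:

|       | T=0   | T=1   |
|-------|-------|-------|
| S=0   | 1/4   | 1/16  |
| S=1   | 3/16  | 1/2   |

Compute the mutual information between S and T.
Marginal P(S) (row sums):
  P(S=0) = 1/4 + 1/16 = 5/16
  P(S=1) = 3/16 + 1/2 = 11/16
Marginal P(T) (column sums):
  P(T=0) = 1/4 + 3/16 = 7/16
  P(T=1) = 1/16 + 1/2 = 9/16

H(S) = -[(5/16)·log₂(5/16) + (11/16)·log₂(11/16)]
  = 0.5244 + 0.3716
  = 0.8960 bits
H(T) = -[(7/16)·log₂(7/16) + (9/16)·log₂(9/16)]
  = 0.5218 + 0.4669
  = 0.9887 bits
H(S,T) = -[(1/4)·log₂(1/4) + (1/16)·log₂(1/16) + (3/16)·log₂(3/16) + (1/2)·log₂(1/2)]
  = 0.5000 + 0.2500 + 0.4528 + 0.5000
  = 1.7028 bits

I(S;T) = H(S) + H(T) - H(S,T)
  = 0.8960 + 0.9887 - 1.7028
  = 0.1819 bits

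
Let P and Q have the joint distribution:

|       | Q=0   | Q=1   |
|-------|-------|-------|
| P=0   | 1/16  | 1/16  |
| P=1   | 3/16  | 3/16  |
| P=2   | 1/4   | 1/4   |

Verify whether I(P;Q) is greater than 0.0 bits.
Marginal P(P) (row sums):
  P(P=0) = 1/16 + 1/16 = 1/8
  P(P=1) = 3/16 + 3/16 = 3/8
  P(P=2) = 1/4 + 1/4 = 1/2
Marginal P(Q) (column sums):
  P(Q=0) = 1/16 + 3/16 + 1/4 = 1/2
  P(Q=1) = 1/16 + 3/16 + 1/4 = 1/2

H(P) = -[(1/8)·log₂(1/8) + (3/8)·log₂(3/8) + (1/2)·log₂(1/2)]
  = 0.3750 + 0.5306 + 0.5000
  = 1.4056 bits
H(Q) = -[(1/2)·log₂(1/2) + (1/2)·log₂(1/2)]
  = 0.5000 + 0.5000
  = 1.0000 bits
H(P,Q) = -[(1/16)·log₂(1/16) + (1/16)·log₂(1/16) + (3/16)·log₂(3/16) + (3/16)·log₂(3/16) + (1/4)·log₂(1/4) + (1/4)·log₂(1/4)]
  = 0.2500 + 0.2500 + 0.4528 + 0.4528 + 0.5000 + 0.5000
  = 2.4056 bits

I(P;Q) = H(P) + H(Q) - H(P,Q)
  = 1.4056 + 1.0000 - 2.4056
  = 0.0000 bits

No. I(P;Q) = 0.0000 bits, which is ≤ 0.0 bits.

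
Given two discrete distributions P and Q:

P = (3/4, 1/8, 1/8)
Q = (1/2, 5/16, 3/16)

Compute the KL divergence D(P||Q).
D(P||Q) = Σ P(i) log₂(P(i)/Q(i))
  i=0: (3/4) × log₂((3/4)/(1/2)) = (3/4) × log₂(3/2) = 0.4387
  i=1: (1/8) × log₂((1/8)/(5/16)) = (1/8) × log₂(2/5) = -0.1652
  i=2: (1/8) × log₂((1/8)/(3/16)) = (1/8) × log₂(2/3) = -0.0731
D(P||Q) = 0.4387 - 0.1652 - 0.0731
  = 0.2004 bits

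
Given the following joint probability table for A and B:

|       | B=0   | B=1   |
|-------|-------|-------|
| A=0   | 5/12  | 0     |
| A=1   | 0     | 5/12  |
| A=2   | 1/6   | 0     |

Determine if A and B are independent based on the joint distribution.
Marginal P(A) (row sums):
  P(A=0) = 5/12 + 0 = 5/12
  P(A=1) = 0 + 5/12 = 5/12
  P(A=2) = 1/6 + 0 = 1/6
Marginal P(B) (column sums):
  P(B=0) = 5/12 + 0 + 1/6 = 7/12
  P(B=1) = 0 + 5/12 + 0 = 5/12

A and B are independent iff P(A=i,B=j) = P(A=i)·P(B=j) for every cell.
  P(A=0)·P(B=0) = 5/12 × 7/12 = 35/144, but P(A=0,B=0) = 5/12 ✗

No, A and B are not independent. Quantitatively, I(A;B) > 0:

H(A) = -[(5/12)·log₂(5/12) + (5/12)·log₂(5/12) + (1/6)·log₂(1/6)]
  = 0.5263 + 0.5263 + 0.4308
  = 1.4834 bits
H(B) = -[(7/12)·log₂(7/12) + (5/12)·log₂(5/12)]
  = 0.4536 + 0.5263
  = 0.9799 bits
H(A,B) = -[(5/12)·log₂(5/12) + (5/12)·log₂(5/12) + (1/6)·log₂(1/6)]
  = 0.5263 + 0.5263 + 0.4308
  = 1.4834 bits
I(A;B) = H(A) + H(B) - H(A,B) = 1.4834 + 0.9799 - 1.4834 = 0.9799 bits > 0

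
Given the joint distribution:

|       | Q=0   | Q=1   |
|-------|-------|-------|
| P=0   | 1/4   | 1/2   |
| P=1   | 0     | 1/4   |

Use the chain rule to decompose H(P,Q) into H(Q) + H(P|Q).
By the chain rule: H(P,Q) = H(Q) + H(P|Q)

Marginal P(Q) (column sums):
  P(Q=0) = 1/4 + 0 = 1/4
  P(Q=1) = 1/2 + 1/4 = 3/4
H(Q) = -[(1/4)·log₂(1/4) + (3/4)·log₂(3/4)]
  = 0.5000 + 0.3113
  = 0.8113 bits
H(P|Q) = -Σ P(P,Q)·log₂ P(P|Q), where P(P|Q) = P(P,Q) / P(Q)
  (cells with P(P,Q) = 0 contribute 0)
  (P=0,Q=0): P(P|Q) = (1/4)/(1/4) = 1;  -(1/4)·log₂(1) = 0.0000
  (P=0,Q=1): P(P|Q) = (1/2)/(3/4) = 2/3;  -(1/2)·log₂(2/3) = 0.2925
  (P=1,Q=1): P(P|Q) = (1/4)/(3/4) = 1/3;  -(1/4)·log₂(1/3) = 0.3962
H(P|Q) = 0.0000 + 0.2925 + 0.3962
  = 0.6887 bits

H(P,Q) = H(Q) + H(P|Q) = 0.8113 + 0.6887 = 1.5000 bits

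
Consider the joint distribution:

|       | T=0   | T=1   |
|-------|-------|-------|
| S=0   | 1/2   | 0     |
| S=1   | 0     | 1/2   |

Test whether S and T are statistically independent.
Marginal P(S) (row sums):
  P(S=0) = 1/2 + 0 = 1/2
  P(S=1) = 0 + 1/2 = 1/2
Marginal P(T) (column sums):
  P(T=0) = 1/2 + 0 = 1/2
  P(T=1) = 0 + 1/2 = 1/2

S and T are independent iff P(S=i,T=j) = P(S=i)·P(T=j) for every cell.
  P(S=0)·P(T=0) = 1/2 × 1/2 = 1/4, but P(S=0,T=0) = 1/2 ✗

No, S and T are not independent. Quantitatively, I(S;T) > 0:

H(S) = -[(1/2)·log₂(1/2) + (1/2)·log₂(1/2)]
  = 0.5000 + 0.5000
  = 1.0000 bits
H(T) = -[(1/2)·log₂(1/2) + (1/2)·log₂(1/2)]
  = 0.5000 + 0.5000
  = 1.0000 bits
H(S,T) = -[(1/2)·log₂(1/2) + (1/2)·log₂(1/2)]
  = 0.5000 + 0.5000
  = 1.0000 bits
I(S;T) = H(S) + H(T) - H(S,T) = 1.0000 + 1.0000 - 1.0000 = 1.0000 bits > 0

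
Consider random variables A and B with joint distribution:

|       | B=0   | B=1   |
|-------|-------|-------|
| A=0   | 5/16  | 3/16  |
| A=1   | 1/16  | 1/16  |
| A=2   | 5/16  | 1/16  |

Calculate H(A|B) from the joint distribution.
Marginal P(B) (column sums):
  P(B=0) = 5/16 + 1/16 + 5/16 = 11/16
  P(B=1) = 3/16 + 1/16 + 1/16 = 5/16

H(A|B) = -Σ P(A,B)·log₂ P(A|B), where P(A|B) = P(A,B) / P(B)
  (A=0,B=0): P(A|B) = (5/16)/(11/16) = 5/11;  -(5/16)·log₂(5/11) = 0.3555
  (A=0,B=1): P(A|B) = (3/16)/(5/16) = 3/5;  -(3/16)·log₂(3/5) = 0.1382
  (A=1,B=0): P(A|B) = (1/16)/(11/16) = 1/11;  -(1/16)·log₂(1/11) = 0.2162
  (A=1,B=1): P(A|B) = (1/16)/(5/16) = 1/5;  -(1/16)·log₂(1/5) = 0.1451
  (A=2,B=0): P(A|B) = (5/16)/(11/16) = 5/11;  -(5/16)·log₂(5/11) = 0.3555
  (A=2,B=1): P(A|B) = (1/16)/(5/16) = 1/5;  -(1/16)·log₂(1/5) = 0.1451
H(A|B) = 0.3555 + 0.1382 + 0.2162 + 0.1451 + 0.3555 + 0.1451
  = 1.3556 bits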